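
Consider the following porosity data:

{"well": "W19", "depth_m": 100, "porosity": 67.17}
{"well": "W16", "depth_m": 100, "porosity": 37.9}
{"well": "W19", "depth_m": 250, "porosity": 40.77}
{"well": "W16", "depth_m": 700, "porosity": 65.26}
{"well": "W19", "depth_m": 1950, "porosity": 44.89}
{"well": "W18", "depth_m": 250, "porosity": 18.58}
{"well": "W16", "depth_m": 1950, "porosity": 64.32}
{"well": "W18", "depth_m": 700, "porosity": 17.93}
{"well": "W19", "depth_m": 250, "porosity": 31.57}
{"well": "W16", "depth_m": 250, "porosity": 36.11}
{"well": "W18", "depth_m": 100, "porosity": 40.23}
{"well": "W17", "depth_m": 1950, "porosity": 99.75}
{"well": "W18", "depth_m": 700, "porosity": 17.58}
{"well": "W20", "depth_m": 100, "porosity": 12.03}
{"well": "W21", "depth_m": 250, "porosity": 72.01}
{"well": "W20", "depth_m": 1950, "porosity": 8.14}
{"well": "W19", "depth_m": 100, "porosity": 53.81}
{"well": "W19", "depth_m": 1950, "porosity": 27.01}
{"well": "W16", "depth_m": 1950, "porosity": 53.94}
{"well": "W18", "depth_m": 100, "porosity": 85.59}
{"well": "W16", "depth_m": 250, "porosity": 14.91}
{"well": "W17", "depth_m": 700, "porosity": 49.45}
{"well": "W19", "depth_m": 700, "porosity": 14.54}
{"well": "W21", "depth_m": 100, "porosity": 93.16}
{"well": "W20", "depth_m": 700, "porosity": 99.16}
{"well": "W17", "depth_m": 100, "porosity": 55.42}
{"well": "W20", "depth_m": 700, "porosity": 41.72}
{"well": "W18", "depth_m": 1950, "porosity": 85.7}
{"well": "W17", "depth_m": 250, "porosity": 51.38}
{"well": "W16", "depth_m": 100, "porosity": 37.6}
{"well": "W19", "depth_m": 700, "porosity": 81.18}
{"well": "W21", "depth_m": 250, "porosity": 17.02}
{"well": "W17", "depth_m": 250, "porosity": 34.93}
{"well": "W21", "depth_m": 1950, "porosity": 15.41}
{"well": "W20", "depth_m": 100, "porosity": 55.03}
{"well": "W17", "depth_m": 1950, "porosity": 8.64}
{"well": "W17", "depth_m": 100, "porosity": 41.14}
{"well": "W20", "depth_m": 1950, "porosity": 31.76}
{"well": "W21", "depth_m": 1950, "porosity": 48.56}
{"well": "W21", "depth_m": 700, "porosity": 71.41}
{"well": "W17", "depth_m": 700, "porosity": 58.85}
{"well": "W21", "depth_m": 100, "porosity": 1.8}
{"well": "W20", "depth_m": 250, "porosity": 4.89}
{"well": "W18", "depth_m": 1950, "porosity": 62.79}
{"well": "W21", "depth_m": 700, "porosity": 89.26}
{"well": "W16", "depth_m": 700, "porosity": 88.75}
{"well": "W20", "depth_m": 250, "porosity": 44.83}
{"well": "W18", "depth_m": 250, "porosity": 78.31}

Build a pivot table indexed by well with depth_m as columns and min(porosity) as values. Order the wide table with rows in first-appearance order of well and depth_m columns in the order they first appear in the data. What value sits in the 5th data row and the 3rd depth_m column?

41.72

With rows in first-appearance order of well, row 5 is well=W20. depth_m columns in first-appearance order: 100, 250, 700, 1950; column 3 is 700.
Long rows with well=W20, depth_m=700: min(99.16, 41.72) = 41.72.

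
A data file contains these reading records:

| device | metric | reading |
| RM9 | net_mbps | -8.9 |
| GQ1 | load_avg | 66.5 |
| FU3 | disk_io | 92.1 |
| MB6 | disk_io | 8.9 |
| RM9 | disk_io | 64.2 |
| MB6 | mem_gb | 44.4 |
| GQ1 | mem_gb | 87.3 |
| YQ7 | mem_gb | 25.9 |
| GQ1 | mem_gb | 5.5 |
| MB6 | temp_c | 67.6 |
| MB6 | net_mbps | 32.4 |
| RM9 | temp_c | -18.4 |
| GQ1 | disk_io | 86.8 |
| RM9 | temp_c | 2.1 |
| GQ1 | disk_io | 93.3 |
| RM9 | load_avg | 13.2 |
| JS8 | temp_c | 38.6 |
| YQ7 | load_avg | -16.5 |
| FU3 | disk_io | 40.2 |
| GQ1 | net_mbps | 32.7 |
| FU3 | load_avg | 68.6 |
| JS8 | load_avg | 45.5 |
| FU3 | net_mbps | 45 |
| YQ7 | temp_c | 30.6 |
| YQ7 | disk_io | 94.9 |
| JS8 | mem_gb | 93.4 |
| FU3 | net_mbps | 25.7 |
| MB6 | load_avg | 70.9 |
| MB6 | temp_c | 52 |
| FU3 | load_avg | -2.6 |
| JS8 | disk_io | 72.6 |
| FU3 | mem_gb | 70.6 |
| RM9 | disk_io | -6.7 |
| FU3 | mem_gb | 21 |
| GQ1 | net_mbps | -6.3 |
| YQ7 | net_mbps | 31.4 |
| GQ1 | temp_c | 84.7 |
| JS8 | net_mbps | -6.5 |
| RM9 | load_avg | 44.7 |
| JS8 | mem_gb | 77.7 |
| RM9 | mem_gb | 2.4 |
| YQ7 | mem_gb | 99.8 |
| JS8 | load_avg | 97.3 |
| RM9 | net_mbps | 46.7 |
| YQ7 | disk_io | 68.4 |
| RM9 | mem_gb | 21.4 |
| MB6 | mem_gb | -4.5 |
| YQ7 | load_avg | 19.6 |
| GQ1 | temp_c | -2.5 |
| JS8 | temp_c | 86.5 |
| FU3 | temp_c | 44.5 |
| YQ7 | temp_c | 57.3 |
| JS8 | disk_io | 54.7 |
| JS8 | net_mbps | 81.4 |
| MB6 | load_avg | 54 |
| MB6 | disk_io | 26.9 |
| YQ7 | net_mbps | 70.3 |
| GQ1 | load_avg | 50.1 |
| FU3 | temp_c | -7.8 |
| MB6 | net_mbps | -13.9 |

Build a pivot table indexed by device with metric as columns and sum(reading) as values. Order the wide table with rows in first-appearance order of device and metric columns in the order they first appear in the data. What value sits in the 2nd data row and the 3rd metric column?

With rows in first-appearance order of device, row 2 is device=GQ1. metric columns in first-appearance order: net_mbps, load_avg, disk_io, mem_gb, temp_c; column 3 is disk_io.
Long rows with device=GQ1, metric=disk_io: 86.8 + 93.3 = 180.1.

180.1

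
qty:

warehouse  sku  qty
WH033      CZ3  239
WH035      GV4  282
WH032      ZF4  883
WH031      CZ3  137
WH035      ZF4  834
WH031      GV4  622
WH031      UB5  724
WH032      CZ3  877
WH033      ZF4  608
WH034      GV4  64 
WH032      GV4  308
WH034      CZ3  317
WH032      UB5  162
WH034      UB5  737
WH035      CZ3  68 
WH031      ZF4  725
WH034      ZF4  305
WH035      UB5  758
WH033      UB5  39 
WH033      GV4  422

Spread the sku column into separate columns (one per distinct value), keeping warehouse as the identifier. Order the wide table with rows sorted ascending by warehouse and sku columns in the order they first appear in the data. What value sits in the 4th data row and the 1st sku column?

With rows sorted ascending by warehouse, row 4 is warehouse=WH034. sku columns in first-appearance order: CZ3, GV4, ZF4, UB5; column 1 is CZ3.
Long rows with warehouse=WH034, sku=CZ3: qty = 317.

317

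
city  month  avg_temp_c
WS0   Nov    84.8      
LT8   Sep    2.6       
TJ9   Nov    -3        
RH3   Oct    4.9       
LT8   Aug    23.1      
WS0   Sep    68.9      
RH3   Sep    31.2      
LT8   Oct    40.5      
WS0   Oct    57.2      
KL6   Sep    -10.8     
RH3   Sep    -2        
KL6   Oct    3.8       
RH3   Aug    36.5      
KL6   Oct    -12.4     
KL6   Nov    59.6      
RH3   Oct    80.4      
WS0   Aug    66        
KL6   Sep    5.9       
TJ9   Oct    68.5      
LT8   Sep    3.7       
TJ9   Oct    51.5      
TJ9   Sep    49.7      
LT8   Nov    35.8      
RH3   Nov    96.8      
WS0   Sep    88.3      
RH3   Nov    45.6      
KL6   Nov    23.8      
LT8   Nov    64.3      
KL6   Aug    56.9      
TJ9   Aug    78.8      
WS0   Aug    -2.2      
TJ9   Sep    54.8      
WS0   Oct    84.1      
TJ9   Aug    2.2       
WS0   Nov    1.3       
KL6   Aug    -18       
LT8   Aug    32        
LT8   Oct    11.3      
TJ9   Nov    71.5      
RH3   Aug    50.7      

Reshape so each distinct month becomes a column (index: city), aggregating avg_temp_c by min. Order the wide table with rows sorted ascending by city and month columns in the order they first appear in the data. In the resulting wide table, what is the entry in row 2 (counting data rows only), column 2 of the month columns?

With rows sorted ascending by city, row 2 is city=LT8. month columns in first-appearance order: Nov, Sep, Oct, Aug; column 2 is Sep.
Long rows with city=LT8, month=Sep: min(2.6, 3.7) = 2.6.

2.6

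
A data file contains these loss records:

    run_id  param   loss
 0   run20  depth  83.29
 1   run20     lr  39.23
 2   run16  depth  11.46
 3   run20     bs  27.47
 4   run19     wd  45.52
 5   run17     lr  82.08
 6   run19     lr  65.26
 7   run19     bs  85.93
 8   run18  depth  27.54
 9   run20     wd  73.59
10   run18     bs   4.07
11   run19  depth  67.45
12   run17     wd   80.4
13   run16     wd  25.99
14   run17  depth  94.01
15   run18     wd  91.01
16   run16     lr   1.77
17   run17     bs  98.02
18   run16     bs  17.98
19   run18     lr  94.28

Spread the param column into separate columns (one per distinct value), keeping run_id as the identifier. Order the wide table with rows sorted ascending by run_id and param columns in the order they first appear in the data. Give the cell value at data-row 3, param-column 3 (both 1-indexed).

4.07

With rows sorted ascending by run_id, row 3 is run_id=run18. param columns in first-appearance order: depth, lr, bs, wd; column 3 is bs.
Long rows with run_id=run18, param=bs: loss = 4.07.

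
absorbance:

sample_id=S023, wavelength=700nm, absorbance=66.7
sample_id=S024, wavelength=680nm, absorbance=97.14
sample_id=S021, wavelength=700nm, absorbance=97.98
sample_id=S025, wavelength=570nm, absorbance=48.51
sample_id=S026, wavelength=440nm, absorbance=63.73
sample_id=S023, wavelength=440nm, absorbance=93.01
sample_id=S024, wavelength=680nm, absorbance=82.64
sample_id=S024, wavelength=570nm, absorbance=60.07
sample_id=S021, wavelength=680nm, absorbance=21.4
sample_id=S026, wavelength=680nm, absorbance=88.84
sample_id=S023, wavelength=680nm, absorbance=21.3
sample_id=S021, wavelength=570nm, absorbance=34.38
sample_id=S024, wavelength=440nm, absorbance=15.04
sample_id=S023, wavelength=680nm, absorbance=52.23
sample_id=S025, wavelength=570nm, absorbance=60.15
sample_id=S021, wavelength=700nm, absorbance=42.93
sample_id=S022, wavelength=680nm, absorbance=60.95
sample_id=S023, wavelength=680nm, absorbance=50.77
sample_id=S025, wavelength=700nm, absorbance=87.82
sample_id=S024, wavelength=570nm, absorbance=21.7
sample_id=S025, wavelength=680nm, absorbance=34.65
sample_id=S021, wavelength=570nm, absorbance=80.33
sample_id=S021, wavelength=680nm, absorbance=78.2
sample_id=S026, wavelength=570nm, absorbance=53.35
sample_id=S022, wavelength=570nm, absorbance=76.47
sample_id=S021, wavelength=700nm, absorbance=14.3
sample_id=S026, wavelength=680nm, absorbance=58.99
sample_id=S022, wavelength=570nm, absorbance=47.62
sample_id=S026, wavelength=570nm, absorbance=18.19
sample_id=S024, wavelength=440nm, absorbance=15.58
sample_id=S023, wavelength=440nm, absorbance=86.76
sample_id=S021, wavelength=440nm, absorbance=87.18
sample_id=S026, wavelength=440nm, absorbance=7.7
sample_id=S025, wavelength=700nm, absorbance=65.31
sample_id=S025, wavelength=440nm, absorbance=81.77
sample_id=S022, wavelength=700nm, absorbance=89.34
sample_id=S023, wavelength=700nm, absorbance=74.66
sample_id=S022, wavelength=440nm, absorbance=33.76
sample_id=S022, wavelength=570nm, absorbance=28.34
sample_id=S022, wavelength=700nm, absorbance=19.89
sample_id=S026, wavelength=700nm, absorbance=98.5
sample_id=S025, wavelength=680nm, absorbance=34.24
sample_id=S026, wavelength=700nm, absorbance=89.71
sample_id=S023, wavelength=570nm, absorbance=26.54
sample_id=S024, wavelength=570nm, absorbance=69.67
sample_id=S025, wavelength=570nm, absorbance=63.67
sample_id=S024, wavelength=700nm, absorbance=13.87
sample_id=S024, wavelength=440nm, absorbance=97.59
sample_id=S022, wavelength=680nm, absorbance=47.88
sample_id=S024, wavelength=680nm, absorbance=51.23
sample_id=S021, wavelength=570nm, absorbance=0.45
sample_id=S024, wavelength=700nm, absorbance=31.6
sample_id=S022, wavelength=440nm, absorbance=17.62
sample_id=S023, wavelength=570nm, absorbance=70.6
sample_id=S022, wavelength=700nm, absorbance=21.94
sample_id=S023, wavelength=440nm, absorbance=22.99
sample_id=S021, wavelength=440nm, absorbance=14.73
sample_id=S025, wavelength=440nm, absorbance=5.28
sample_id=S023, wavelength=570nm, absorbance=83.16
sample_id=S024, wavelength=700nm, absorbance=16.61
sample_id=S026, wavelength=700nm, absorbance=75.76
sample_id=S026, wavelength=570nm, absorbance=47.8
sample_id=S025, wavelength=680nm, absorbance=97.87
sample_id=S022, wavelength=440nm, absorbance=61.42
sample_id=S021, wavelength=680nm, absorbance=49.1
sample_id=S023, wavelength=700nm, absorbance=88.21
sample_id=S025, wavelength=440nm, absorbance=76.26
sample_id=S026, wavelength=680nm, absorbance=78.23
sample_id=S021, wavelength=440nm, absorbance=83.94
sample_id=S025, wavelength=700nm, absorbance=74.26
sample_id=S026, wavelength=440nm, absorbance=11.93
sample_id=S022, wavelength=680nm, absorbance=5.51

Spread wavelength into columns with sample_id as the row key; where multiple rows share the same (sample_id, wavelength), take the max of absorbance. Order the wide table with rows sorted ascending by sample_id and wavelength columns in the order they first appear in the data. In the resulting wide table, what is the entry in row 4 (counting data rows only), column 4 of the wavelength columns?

97.59

With rows sorted ascending by sample_id, row 4 is sample_id=S024. wavelength columns in first-appearance order: 700nm, 680nm, 570nm, 440nm; column 4 is 440nm.
Long rows with sample_id=S024, wavelength=440nm: max(15.04, 15.58, 97.59) = 97.59.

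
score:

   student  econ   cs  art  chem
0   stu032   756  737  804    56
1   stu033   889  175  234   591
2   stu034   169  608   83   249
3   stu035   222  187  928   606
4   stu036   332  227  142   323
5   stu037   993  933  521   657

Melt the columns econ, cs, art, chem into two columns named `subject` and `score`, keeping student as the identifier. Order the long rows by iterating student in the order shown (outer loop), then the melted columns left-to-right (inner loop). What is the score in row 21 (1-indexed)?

993

24 rows total (6 × 4). Row 21: index ⌊(21-1)/4⌋ = 5 into student → stu037; (21-1) mod 4 = 0 into the melted columns → econ.
So row 21 is (stu037, econ, 993); score = 993.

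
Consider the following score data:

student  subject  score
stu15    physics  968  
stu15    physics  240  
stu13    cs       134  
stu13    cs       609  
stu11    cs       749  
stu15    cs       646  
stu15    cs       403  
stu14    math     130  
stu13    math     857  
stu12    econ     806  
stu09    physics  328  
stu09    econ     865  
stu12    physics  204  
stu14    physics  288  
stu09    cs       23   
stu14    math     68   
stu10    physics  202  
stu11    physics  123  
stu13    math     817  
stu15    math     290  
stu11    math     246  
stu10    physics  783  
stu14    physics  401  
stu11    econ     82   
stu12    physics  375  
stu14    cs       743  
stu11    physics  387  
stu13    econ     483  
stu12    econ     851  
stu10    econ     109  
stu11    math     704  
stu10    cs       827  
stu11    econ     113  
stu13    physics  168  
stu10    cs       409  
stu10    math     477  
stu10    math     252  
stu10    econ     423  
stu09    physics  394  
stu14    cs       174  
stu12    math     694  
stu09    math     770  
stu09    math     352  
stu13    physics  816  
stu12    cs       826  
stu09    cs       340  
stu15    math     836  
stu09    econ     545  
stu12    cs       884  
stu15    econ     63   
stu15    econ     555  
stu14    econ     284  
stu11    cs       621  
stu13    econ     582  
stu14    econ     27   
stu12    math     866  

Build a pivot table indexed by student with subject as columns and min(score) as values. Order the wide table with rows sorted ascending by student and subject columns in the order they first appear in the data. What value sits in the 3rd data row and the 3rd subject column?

246

With rows sorted ascending by student, row 3 is student=stu11. subject columns in first-appearance order: physics, cs, math, econ; column 3 is math.
Long rows with student=stu11, subject=math: min(246, 704) = 246.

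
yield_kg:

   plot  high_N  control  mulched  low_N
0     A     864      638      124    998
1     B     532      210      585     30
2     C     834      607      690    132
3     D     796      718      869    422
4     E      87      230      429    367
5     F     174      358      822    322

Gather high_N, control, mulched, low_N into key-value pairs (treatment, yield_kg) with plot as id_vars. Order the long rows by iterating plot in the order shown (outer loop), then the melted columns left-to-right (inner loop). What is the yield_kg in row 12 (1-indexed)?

132

24 rows total (6 × 4). Row 12: index ⌊(12-1)/4⌋ = 2 into plot → C; (12-1) mod 4 = 3 into the melted columns → low_N.
So row 12 is (C, low_N, 132); yield_kg = 132.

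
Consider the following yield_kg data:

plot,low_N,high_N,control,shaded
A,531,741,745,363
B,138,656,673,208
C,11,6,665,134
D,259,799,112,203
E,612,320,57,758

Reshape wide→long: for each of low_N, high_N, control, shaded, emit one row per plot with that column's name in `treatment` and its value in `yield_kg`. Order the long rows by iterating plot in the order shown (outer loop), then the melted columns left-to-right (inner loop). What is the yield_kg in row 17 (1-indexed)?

612

20 rows total (5 × 4). Row 17: index ⌊(17-1)/4⌋ = 4 into plot → E; (17-1) mod 4 = 0 into the melted columns → low_N.
So row 17 is (E, low_N, 612); yield_kg = 612.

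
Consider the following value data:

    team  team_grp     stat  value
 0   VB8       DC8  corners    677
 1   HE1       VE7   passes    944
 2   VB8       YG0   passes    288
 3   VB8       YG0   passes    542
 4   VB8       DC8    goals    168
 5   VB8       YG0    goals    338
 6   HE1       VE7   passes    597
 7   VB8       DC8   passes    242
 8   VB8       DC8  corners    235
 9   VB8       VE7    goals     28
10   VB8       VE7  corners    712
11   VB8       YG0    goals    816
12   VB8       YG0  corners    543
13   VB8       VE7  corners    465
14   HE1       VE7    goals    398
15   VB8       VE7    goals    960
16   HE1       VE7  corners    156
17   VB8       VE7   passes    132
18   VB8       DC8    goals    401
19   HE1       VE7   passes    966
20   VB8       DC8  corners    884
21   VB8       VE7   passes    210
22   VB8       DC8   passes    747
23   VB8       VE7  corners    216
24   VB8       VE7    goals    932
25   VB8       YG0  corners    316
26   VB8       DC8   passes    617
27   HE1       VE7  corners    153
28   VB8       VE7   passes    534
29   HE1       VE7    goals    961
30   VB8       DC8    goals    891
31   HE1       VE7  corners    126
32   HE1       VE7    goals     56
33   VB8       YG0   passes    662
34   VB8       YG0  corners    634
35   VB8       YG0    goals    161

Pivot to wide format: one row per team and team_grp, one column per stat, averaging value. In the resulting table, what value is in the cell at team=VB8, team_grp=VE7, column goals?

640

Rows with team=VB8, team_grp=VE7 and stat=goals: value values are 28, 960, 932.
(28 + 960 + 932) / 3 = 640.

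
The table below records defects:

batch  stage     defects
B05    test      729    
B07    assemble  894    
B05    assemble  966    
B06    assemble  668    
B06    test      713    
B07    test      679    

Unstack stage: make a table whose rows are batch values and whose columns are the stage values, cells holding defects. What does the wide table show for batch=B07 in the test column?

679

Wide layout: rows indexed by batch, columns are the 2 distinct stage values (test, assemble).
Cell (batch=B07, stage=test) draws from the long row where batch=B07 and stage=test, which has defects=679.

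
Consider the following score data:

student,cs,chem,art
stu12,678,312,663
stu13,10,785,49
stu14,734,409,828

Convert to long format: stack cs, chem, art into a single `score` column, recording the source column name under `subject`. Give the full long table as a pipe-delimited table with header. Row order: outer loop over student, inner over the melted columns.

Each (student, column) pair becomes one row: 3 × 3 = 9 rows.
For example, (stu12, cs) → score=678.

| student | subject | score |
| stu12 | cs | 678 |
| stu12 | chem | 312 |
| stu12 | art | 663 |
| stu13 | cs | 10 |
| stu13 | chem | 785 |
| stu13 | art | 49 |
| stu14 | cs | 734 |
| stu14 | chem | 409 |
| stu14 | art | 828 |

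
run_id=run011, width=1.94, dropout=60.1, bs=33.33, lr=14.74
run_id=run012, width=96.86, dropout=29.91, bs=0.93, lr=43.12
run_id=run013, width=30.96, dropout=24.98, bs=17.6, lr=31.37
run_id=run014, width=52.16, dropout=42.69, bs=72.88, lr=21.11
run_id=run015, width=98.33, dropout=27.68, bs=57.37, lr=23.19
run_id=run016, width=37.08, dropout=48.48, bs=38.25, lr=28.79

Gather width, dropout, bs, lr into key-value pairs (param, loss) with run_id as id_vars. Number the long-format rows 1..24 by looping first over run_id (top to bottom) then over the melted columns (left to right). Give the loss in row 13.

52.16

24 rows total (6 × 4). Row 13: index ⌊(13-1)/4⌋ = 3 into run_id → run014; (13-1) mod 4 = 0 into the melted columns → width.
So row 13 is (run014, width, 52.16); loss = 52.16.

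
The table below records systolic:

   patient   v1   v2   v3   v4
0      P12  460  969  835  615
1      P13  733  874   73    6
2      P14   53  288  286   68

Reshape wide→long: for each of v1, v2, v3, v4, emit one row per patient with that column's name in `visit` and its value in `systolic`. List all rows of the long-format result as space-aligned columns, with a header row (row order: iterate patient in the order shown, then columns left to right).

Each (patient, column) pair becomes one row: 3 × 4 = 12 rows.
For example, (P12, v1) → systolic=460.

patient  visit  systolic
P12      v1     460     
P12      v2     969     
P12      v3     835     
P12      v4     615     
P13      v1     733     
P13      v2     874     
P13      v3     73      
P13      v4     6       
P14      v1     53      
P14      v2     288     
P14      v3     286     
P14      v4     68      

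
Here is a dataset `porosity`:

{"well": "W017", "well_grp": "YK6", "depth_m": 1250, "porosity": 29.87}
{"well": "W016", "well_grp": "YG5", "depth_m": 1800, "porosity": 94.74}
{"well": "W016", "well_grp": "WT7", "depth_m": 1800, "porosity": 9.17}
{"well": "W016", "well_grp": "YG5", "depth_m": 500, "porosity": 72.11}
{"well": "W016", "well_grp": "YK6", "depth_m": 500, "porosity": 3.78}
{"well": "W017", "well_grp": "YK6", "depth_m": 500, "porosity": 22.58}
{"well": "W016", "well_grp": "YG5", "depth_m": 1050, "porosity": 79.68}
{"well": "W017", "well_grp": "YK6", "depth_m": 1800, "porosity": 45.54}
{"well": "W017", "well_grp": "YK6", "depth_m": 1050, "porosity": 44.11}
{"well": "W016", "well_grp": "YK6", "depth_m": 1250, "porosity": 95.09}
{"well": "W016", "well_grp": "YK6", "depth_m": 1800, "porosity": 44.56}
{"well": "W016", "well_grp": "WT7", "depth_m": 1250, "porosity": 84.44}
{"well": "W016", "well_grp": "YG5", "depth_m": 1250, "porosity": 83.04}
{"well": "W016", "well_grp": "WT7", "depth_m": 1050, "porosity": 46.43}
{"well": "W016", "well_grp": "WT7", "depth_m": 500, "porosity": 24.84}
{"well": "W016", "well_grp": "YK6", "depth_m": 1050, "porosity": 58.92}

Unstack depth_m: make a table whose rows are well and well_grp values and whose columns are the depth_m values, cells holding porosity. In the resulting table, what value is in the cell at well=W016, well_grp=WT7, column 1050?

46.43

Wide layout: rows indexed by well and well_grp, columns are the 4 distinct depth_m values (1250, 1800, 500, 1050).
Cell (well=W016, well_grp=WT7, depth_m=1050) draws from the long row where well=W016, well_grp=WT7 and depth_m=1050, which has porosity=46.43.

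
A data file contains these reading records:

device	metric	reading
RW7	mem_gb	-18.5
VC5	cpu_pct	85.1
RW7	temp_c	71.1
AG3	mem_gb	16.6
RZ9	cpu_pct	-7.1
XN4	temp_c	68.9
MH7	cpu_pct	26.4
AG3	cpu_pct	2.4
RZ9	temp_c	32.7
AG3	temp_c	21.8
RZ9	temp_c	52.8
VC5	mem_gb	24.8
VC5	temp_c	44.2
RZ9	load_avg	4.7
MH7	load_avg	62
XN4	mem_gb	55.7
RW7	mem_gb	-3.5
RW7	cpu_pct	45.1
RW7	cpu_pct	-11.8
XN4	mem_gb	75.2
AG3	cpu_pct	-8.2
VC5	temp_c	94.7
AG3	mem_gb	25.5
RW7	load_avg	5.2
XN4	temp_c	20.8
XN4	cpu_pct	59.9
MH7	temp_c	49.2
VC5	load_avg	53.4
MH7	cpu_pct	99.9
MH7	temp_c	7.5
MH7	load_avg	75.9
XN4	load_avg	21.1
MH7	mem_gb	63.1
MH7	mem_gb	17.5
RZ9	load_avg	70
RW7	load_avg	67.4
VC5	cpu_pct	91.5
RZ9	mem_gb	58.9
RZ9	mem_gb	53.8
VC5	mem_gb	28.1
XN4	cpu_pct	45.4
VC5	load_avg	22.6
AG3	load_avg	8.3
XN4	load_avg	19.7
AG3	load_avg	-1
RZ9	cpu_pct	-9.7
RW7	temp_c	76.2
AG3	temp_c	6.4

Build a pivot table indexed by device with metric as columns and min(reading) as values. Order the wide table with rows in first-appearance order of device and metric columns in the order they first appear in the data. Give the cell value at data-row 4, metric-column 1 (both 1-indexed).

With rows in first-appearance order of device, row 4 is device=RZ9. metric columns in first-appearance order: mem_gb, cpu_pct, temp_c, load_avg; column 1 is mem_gb.
Long rows with device=RZ9, metric=mem_gb: min(58.9, 53.8) = 53.8.

53.8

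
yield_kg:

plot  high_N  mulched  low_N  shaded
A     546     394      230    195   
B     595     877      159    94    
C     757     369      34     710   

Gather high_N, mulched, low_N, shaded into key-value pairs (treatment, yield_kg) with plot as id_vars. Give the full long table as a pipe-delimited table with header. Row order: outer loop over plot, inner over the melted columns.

| plot | treatment | yield_kg |
| A | high_N | 546 |
| A | mulched | 394 |
| A | low_N | 230 |
| A | shaded | 195 |
| B | high_N | 595 |
| B | mulched | 877 |
| B | low_N | 159 |
| B | shaded | 94 |
| C | high_N | 757 |
| C | mulched | 369 |
| C | low_N | 34 |
| C | shaded | 710 |

Each (plot, column) pair becomes one row: 3 × 4 = 12 rows.
For example, (A, high_N) → yield_kg=546.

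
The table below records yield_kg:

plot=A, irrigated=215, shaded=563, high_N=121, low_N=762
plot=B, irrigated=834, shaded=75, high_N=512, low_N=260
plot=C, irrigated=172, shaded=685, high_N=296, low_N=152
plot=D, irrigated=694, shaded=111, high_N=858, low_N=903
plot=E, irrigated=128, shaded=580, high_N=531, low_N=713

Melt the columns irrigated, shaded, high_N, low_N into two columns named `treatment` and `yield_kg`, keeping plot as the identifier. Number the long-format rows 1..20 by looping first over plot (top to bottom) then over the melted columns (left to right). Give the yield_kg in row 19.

20 rows total (5 × 4). Row 19: index ⌊(19-1)/4⌋ = 4 into plot → E; (19-1) mod 4 = 2 into the melted columns → high_N.
So row 19 is (E, high_N, 531); yield_kg = 531.

531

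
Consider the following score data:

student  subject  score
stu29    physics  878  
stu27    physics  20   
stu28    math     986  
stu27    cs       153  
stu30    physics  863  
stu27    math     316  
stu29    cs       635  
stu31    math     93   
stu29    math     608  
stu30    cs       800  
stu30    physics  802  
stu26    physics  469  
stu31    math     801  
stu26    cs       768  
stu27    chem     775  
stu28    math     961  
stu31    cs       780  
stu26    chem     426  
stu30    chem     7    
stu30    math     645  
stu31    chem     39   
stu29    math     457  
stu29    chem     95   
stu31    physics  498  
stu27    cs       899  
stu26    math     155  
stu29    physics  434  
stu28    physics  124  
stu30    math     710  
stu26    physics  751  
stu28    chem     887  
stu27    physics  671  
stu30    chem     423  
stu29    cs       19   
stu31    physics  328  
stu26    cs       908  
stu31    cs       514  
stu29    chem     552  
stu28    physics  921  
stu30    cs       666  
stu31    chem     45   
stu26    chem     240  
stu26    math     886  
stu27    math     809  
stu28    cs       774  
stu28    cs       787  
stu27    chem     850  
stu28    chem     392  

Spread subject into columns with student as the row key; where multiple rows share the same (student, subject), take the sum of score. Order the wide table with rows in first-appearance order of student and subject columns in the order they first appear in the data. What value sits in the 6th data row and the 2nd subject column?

With rows in first-appearance order of student, row 6 is student=stu26. subject columns in first-appearance order: physics, math, cs, chem; column 2 is math.
Long rows with student=stu26, subject=math: 155 + 886 = 1041.

1041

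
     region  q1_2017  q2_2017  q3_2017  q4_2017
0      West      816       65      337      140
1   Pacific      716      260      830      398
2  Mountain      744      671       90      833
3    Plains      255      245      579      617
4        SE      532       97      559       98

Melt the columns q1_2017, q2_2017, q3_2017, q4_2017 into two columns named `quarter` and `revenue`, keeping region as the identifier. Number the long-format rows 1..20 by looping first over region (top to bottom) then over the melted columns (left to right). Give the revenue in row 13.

20 rows total (5 × 4). Row 13: index ⌊(13-1)/4⌋ = 3 into region → Plains; (13-1) mod 4 = 0 into the melted columns → q1_2017.
So row 13 is (Plains, q1_2017, 255); revenue = 255.

255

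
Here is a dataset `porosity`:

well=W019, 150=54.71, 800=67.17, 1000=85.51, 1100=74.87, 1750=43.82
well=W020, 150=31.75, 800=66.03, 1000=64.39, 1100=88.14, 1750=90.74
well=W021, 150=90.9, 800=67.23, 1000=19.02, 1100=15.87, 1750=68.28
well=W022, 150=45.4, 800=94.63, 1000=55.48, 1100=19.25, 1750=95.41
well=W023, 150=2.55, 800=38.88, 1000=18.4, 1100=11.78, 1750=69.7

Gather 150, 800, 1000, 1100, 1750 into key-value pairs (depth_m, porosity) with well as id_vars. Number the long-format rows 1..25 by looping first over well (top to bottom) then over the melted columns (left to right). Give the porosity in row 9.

25 rows total (5 × 5). Row 9: index ⌊(9-1)/5⌋ = 1 into well → W020; (9-1) mod 5 = 3 into the melted columns → 1100.
So row 9 is (W020, 1100, 88.14); porosity = 88.14.

88.14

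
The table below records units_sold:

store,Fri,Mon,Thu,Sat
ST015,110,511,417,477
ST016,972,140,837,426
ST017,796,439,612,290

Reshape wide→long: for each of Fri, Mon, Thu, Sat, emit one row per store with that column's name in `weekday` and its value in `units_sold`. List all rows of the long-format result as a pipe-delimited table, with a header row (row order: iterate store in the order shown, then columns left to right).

| store | weekday | units_sold |
| ST015 | Fri | 110 |
| ST015 | Mon | 511 |
| ST015 | Thu | 417 |
| ST015 | Sat | 477 |
| ST016 | Fri | 972 |
| ST016 | Mon | 140 |
| ST016 | Thu | 837 |
| ST016 | Sat | 426 |
| ST017 | Fri | 796 |
| ST017 | Mon | 439 |
| ST017 | Thu | 612 |
| ST017 | Sat | 290 |

Each (store, column) pair becomes one row: 3 × 4 = 12 rows.
For example, (ST015, Fri) → units_sold=110.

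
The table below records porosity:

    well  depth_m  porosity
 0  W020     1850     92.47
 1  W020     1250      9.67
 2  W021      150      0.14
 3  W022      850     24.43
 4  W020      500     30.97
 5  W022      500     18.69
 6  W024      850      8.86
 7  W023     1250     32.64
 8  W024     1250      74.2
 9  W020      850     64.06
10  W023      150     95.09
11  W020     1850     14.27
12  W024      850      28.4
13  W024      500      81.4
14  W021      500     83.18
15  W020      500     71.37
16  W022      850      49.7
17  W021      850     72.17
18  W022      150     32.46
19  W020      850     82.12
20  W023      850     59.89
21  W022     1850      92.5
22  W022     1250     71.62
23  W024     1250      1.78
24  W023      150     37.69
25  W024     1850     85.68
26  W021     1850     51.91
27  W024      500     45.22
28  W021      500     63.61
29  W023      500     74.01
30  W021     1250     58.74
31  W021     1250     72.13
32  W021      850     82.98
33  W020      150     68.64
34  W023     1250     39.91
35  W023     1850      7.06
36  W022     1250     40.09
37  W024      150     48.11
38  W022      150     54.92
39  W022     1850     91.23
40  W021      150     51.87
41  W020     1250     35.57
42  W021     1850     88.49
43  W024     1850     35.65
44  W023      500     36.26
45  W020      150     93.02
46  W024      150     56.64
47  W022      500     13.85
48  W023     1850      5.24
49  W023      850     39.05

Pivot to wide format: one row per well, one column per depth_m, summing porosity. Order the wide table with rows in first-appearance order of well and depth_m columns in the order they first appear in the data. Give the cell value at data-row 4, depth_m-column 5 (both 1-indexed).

126.62

With rows in first-appearance order of well, row 4 is well=W024. depth_m columns in first-appearance order: 1850, 1250, 150, 850, 500; column 5 is 500.
Long rows with well=W024, depth_m=500: 81.4 + 45.22 = 126.62.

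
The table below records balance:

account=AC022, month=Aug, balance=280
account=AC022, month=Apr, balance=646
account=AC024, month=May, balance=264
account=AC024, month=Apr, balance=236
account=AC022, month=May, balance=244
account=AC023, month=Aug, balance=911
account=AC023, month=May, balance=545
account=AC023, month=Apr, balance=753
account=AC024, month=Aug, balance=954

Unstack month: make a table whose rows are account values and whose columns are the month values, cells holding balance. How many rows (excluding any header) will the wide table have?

3 distinct account values → 3 rows.

3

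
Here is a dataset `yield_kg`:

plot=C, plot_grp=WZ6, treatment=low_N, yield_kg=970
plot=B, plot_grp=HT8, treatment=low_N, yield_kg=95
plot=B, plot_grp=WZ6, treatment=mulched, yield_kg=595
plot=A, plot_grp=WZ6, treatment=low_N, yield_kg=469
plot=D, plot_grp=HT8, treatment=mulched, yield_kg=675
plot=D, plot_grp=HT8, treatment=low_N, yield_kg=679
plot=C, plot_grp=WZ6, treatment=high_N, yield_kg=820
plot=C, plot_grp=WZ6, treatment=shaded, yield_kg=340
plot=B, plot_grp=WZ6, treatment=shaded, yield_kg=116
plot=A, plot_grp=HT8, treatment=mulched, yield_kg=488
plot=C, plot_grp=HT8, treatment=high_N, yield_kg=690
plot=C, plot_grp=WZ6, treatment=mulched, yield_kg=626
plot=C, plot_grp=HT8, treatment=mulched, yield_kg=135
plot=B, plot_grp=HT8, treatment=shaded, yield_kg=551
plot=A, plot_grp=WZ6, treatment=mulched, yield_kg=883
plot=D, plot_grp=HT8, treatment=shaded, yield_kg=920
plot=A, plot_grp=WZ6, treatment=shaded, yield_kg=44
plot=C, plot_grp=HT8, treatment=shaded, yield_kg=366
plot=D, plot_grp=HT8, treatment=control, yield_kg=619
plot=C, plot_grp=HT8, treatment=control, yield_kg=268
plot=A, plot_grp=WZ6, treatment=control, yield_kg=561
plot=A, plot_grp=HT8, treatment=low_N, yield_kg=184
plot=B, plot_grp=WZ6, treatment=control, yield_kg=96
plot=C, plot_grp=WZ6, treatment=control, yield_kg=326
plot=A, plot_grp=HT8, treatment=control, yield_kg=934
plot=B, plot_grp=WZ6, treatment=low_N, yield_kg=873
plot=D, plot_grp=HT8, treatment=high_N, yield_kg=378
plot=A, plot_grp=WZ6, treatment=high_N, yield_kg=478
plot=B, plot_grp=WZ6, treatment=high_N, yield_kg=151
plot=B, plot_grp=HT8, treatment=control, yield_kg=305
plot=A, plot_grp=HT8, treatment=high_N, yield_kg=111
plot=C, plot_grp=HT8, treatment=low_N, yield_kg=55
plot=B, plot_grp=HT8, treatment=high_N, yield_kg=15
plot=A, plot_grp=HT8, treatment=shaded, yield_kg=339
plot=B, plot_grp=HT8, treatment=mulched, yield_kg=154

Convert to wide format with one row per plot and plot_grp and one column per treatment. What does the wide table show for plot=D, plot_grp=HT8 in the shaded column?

Wide layout: rows indexed by plot and plot_grp, columns are the 5 distinct treatment values (low_N, mulched, high_N, shaded, control).
Cell (plot=D, plot_grp=HT8, treatment=shaded) draws from the long row where plot=D, plot_grp=HT8 and treatment=shaded, which has yield_kg=920.

920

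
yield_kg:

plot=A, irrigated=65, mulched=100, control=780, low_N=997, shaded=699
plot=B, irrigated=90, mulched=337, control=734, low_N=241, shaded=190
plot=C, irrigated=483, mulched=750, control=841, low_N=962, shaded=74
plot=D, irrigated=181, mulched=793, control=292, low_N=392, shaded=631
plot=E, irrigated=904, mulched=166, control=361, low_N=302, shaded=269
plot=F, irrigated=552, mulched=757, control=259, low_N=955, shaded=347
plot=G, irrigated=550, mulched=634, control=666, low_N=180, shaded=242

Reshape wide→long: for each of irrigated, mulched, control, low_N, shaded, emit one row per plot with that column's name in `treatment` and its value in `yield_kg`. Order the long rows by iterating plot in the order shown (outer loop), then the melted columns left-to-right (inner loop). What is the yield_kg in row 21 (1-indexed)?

35 rows total (7 × 5). Row 21: index ⌊(21-1)/5⌋ = 4 into plot → E; (21-1) mod 5 = 0 into the melted columns → irrigated.
So row 21 is (E, irrigated, 904); yield_kg = 904.

904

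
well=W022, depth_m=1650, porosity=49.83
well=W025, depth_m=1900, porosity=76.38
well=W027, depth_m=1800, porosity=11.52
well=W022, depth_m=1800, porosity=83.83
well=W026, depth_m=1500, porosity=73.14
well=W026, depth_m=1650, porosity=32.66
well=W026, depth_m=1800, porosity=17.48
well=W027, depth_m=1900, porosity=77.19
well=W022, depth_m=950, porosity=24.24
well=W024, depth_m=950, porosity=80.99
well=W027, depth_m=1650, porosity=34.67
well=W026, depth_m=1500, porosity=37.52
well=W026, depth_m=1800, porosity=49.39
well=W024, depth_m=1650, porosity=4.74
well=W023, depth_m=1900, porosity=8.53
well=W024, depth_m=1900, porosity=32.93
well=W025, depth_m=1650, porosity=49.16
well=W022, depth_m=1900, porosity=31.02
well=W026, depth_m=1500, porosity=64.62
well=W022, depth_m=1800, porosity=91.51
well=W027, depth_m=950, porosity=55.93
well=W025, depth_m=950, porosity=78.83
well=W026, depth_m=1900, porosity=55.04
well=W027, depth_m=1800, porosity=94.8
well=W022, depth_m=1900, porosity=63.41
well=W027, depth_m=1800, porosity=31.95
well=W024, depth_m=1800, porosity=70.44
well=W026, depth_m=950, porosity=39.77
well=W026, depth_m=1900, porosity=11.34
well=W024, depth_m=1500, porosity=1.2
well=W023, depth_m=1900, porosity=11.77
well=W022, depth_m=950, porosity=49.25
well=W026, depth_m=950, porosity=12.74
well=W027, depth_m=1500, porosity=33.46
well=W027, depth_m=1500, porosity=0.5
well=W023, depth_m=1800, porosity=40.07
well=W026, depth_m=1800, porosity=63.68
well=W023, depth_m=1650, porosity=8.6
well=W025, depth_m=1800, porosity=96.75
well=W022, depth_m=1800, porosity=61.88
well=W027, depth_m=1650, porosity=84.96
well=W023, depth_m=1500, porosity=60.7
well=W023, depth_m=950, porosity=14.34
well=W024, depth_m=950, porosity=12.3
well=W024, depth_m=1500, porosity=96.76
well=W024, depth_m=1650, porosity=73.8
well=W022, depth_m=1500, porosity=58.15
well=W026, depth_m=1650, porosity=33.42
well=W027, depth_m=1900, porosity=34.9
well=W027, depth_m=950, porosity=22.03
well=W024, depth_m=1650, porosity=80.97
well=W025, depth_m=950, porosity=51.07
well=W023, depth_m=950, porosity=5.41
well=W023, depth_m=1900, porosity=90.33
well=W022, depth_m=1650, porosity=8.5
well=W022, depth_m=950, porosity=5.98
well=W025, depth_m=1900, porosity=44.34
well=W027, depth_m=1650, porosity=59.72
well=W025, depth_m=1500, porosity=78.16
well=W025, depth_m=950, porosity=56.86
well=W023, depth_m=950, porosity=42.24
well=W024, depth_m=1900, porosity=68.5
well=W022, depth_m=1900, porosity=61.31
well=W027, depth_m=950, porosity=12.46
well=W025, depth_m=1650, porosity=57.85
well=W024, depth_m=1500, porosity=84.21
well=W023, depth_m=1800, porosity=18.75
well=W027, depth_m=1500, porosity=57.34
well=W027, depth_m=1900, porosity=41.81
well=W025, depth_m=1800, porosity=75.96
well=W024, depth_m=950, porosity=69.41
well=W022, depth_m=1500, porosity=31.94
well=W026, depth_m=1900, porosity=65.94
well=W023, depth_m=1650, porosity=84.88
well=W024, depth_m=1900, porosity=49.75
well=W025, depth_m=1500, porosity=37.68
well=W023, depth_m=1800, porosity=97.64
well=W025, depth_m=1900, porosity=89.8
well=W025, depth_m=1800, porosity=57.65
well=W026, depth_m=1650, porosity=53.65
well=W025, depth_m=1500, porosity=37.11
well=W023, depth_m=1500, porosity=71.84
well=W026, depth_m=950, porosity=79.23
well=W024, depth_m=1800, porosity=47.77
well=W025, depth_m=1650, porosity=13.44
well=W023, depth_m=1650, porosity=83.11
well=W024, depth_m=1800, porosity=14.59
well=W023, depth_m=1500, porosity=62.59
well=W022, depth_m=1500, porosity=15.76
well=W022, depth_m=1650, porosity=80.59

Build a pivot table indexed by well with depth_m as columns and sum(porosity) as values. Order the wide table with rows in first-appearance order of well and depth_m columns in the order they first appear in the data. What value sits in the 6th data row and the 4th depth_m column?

With rows in first-appearance order of well, row 6 is well=W023. depth_m columns in first-appearance order: 1650, 1900, 1800, 1500, 950; column 4 is 1500.
Long rows with well=W023, depth_m=1500: 60.7 + 71.84 + 62.59 = 195.13.

195.13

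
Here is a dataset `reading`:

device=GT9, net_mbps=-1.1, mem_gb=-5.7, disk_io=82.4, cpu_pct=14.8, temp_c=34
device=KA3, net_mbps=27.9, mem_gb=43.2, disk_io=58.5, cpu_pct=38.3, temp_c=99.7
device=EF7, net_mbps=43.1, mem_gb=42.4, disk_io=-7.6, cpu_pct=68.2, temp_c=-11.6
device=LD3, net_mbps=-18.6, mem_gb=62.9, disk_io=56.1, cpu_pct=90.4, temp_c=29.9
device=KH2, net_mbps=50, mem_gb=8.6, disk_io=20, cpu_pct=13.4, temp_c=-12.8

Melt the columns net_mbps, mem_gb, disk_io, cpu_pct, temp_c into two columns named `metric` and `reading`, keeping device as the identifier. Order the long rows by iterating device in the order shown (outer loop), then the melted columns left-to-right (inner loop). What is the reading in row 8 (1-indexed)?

58.5

25 rows total (5 × 5). Row 8: index ⌊(8-1)/5⌋ = 1 into device → KA3; (8-1) mod 5 = 2 into the melted columns → disk_io.
So row 8 is (KA3, disk_io, 58.5); reading = 58.5.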